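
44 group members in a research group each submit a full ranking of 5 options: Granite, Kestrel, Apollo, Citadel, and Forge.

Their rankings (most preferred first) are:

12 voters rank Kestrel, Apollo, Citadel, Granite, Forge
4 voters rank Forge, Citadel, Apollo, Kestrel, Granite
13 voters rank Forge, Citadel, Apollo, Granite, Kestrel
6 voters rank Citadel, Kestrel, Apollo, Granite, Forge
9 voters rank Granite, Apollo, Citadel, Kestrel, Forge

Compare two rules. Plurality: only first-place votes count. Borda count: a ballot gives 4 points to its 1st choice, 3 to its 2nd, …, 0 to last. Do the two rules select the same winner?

Plurality first-place counts: Granite 9, Kestrel 12, Apollo 0, Citadel 6, Forge 17 → Forge.
Borda totals: Granite 67, Kestrel 79, Apollo 109, Citadel 117, Forge 68 → Citadel.
The two rules disagree: plurality picks Forge, Borda picks Citadel.

No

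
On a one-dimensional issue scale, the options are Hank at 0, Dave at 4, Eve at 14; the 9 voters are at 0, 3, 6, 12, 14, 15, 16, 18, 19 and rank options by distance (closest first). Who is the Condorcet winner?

Eve

With single-peaked preferences on a line, the Condorcet winner is the candidate closest to the median voter.
The median voter (position 14) is closest to Eve at 14.
Check: Eve vs Dave — voters closer to Eve: 6 of 9.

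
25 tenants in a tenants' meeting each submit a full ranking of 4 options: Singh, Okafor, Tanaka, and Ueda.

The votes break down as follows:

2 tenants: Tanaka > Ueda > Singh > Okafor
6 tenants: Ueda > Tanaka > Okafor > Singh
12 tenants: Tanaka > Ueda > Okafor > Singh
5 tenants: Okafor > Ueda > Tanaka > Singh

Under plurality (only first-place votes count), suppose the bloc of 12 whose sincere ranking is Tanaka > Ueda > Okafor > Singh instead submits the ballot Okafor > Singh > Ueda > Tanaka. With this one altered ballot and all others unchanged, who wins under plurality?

Okafor

First-place totals with the altered ballot: Singh 0, Okafor 17, Tanaka 2, Ueda 6.
The switch changes the winner from Tanaka to Okafor.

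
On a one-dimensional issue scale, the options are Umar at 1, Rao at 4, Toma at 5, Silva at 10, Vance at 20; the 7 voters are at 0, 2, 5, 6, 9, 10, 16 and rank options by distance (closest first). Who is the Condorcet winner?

With single-peaked preferences on a line, the Condorcet winner is the candidate closest to the median voter.
The median voter (position 6) is closest to Toma at 5.
Check: Toma vs Silva — voters closer to Toma: 4 of 7.

Toma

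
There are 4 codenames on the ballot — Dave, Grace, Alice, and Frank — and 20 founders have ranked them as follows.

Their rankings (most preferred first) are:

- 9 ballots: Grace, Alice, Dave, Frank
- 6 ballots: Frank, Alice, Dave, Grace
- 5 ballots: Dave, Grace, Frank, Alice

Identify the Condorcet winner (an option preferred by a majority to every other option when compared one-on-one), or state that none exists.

No Condorcet winner

Head-to-head results (20 voters total):
Dave vs Grace: Dave wins 11–9.
Dave vs Alice: Alice wins 15–5.
Dave vs Frank: Dave wins 14–6.
Grace vs Alice: Grace wins 14–6.
Grace vs Frank: Grace wins 14–6.
Alice vs Frank: Frank wins 11–9.
No candidate beats all others: Dave beats Grace beats Alice beats Dave, a majority cycle.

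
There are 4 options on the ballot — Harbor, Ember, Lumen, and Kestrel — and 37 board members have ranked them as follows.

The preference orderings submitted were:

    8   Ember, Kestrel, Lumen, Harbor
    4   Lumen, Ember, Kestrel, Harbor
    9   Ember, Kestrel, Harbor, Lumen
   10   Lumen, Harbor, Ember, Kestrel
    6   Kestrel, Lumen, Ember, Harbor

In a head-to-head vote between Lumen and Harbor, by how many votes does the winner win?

Ballots ranking Lumen above Harbor: 8+4+10+6 = 28.
Ballots ranking Harbor above Lumen: 9.
Lumen wins 28–9, a margin of 19.

19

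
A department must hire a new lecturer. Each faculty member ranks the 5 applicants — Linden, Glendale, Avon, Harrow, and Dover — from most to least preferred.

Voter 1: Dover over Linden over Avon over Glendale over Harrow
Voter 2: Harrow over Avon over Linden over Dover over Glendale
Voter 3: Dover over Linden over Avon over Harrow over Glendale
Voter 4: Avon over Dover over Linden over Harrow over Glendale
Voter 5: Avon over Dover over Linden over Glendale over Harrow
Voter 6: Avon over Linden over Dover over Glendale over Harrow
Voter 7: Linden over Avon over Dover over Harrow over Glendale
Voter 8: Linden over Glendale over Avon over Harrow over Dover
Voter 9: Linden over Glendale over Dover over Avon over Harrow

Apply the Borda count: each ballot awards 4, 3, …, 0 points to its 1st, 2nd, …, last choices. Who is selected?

Borda scores:
  Linden: 3 + 2 + 3 + 2 + 2 + 3 + 4 + 4 + 4 = 27
  Glendale: 1 + 0 + 0 + 0 + 1 + 1 + 0 + 3 + 3 = 9
  Avon: 2 + 3 + 2 + 4 + 4 + 4 + 3 + 2 + 1 = 25
  Harrow: 0 + 4 + 1 + 1 + 0 + 0 + 1 + 1 + 0 = 8
  Dover: 4 + 1 + 4 + 3 + 3 + 2 + 2 + 0 + 2 = 21
Linden has the highest total.

Linden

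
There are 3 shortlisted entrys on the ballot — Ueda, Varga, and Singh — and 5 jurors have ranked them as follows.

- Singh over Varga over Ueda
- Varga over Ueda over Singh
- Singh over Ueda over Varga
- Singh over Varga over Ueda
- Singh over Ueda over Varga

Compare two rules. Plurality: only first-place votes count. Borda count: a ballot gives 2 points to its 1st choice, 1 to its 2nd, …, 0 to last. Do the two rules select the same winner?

Yes

Plurality first-place counts: Ueda 0, Varga 1, Singh 4 → Singh.
Borda totals: Ueda 3, Varga 4, Singh 8 → Singh.
The two rules agree on Singh.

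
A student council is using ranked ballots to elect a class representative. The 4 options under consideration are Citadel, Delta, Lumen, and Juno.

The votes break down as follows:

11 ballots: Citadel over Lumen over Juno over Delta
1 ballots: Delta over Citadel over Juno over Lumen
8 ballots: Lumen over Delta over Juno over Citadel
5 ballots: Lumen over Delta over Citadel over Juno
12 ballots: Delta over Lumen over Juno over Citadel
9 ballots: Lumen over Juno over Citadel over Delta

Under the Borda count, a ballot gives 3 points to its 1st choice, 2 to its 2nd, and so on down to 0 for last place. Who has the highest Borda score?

Borda scores:
  Citadel: 11·3 + 2 + 8·0 + 5·1 + 12·0 + 9·1 = 49
  Delta: 11·0 + 3 + 8·2 + 5·2 + 12·3 + 9·0 = 65
  Lumen: 11·2 + 0 + 8·3 + 5·3 + 12·2 + 9·3 = 112
  Juno: 11·1 + 1 + 8·1 + 5·0 + 12·1 + 9·2 = 50
Lumen has the highest total.

Lumen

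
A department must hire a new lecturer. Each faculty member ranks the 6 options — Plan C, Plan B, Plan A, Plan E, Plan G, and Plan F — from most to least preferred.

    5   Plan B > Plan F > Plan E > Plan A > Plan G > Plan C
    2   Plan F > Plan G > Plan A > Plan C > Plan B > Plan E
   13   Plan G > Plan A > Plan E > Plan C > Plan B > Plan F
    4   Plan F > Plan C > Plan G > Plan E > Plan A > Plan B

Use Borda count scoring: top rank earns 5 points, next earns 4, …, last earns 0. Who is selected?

Plan G

Borda scores:
  Plan C: 5·0 + 2·2 + 13·2 + 4·4 = 46
  Plan B: 5·5 + 2·1 + 13·1 + 4·0 = 40
  Plan A: 5·2 + 2·3 + 13·4 + 4·1 = 72
  Plan E: 5·3 + 2·0 + 13·3 + 4·2 = 62
  Plan G: 5·1 + 2·4 + 13·5 + 4·3 = 90
  Plan F: 5·4 + 2·5 + 13·0 + 4·5 = 50
Plan G has the highest total.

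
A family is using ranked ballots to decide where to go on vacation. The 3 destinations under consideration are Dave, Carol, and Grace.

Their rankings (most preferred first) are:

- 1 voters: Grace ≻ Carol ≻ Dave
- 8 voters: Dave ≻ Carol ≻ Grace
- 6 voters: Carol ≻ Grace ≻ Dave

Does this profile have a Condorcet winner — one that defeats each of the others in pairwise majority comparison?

Head-to-head results (15 voters total):
Dave vs Carol: Dave wins 8–7.
Dave vs Grace: Dave wins 8–7.
Carol vs Grace: Carol wins 14–1.
Dave beats each rival — Carol (8–7), Grace (8–7) — so Dave is the Condorcet winner.

Yes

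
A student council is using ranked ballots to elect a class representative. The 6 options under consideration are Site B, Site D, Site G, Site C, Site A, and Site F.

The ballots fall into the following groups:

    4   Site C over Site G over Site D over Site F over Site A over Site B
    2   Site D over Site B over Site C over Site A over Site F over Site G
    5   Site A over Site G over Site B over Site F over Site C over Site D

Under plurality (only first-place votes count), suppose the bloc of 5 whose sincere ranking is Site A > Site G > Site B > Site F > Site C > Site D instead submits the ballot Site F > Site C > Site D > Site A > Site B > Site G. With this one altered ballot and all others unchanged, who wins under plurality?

Site F

First-place totals with the altered ballot: Site B 0, Site D 2, Site G 0, Site C 4, Site A 0, Site F 5.
The switch changes the winner from Site A to Site F.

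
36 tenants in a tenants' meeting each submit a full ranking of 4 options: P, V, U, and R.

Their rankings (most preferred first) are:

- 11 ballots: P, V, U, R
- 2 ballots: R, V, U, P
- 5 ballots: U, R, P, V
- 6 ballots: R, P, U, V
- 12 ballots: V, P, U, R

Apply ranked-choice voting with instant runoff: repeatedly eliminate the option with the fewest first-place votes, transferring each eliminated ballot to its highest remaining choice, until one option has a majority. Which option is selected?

Round 1: V 12, P 11, R 8, U 5. U has the fewest and is eliminated.
Round 2: R 13, V 12, P 11. P has the fewest and is eliminated.
Round 3: V 23, R 13. V has a majority.

V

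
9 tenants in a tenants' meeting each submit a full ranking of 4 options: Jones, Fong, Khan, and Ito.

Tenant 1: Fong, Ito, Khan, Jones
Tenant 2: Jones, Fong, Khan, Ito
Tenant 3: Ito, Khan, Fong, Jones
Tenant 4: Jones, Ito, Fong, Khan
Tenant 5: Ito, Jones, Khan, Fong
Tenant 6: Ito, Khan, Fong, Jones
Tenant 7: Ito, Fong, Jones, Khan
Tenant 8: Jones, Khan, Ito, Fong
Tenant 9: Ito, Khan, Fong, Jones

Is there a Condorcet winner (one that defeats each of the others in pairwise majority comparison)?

Head-to-head results (9 voters total):
Jones vs Fong: Fong wins 5–4.
Jones vs Khan: Jones wins 5–4.
Jones vs Ito: Ito wins 6–3.
Fong vs Khan: Khan wins 5–4.
Fong vs Ito: Ito wins 7–2.
Khan vs Ito: Ito wins 7–2.
Ito beats each rival — Jones (6–3), Fong (7–2), Khan (7–2) — so Ito is the Condorcet winner.

Yes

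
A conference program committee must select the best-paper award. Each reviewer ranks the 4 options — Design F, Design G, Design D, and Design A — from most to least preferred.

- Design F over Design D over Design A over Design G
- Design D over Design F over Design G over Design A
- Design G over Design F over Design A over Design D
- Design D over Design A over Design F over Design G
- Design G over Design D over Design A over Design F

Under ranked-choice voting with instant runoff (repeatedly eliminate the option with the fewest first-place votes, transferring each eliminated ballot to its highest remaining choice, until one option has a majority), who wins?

Design D

Round 1: Design G 2, Design D 2, Design F 1, Design A 0. Design A has the fewest and is eliminated.
Round 2: Design G 2, Design D 2, Design F 1. Design F has the fewest and is eliminated.
Round 3: Design D 3, Design G 2. Design D has a majority.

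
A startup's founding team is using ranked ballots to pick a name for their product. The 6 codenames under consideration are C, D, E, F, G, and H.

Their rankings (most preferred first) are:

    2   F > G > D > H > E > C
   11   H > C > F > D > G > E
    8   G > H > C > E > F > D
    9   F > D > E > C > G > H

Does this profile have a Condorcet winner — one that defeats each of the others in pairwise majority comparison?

No

Head-to-head results (30 voters total):
C vs D: C wins 19–11.
C vs E: C wins 19–11.
C vs F: C wins 19–11.
C vs G: C wins 20–10.
C vs H: H wins 21–9.
D vs E: D wins 22–8.
D vs F: F wins 30–0.
D vs G: D wins 20–10.
D vs H: H wins 19–11.
E vs F: F wins 22–8.
E vs G: G wins 21–9.
E vs H: H wins 21–9.
F vs G: F wins 22–8.
F vs H: H wins 19–11.
G vs H: G wins 19–11.
No candidate beats all others: C beats G beats H beats C, a majority cycle.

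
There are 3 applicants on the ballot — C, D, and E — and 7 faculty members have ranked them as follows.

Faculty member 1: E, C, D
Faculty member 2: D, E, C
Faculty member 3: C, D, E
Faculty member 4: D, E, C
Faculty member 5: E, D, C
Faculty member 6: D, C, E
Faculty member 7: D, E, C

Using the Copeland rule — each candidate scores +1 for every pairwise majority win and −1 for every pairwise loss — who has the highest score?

D

Pairwise results:
  C vs D: D wins 5–2.
  C vs E: E wins 5–2.
  D vs E: D wins 5–2.
Copeland scores (wins − losses):
  C: 0 − 2 = -2
  D: 2 − 0 = 2
  E: 1 − 1 = 0
D has the best Copeland score.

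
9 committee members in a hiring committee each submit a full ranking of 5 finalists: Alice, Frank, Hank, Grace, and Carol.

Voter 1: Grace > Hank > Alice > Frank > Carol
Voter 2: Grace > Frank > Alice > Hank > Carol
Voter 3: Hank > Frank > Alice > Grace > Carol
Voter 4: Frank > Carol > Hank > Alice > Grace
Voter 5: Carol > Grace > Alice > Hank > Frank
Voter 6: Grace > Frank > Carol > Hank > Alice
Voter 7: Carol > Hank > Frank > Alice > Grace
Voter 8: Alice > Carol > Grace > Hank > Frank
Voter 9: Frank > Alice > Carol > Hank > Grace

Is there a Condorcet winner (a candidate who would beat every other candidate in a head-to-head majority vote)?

No

Head-to-head results (9 voters total):
Alice vs Frank: Frank wins 6–3.
Alice vs Hank: Hank wins 5–4.
Alice vs Grace: Alice wins 5–4.
Alice vs Carol: Alice wins 5–4.
Frank vs Hank: Hank wins 5–4.
Frank vs Grace: Grace wins 5–4.
Frank vs Carol: Frank wins 6–3.
Hank vs Grace: Grace wins 5–4.
Hank vs Carol: Carol wins 6–3.
Grace vs Carol: Carol wins 5–4.
No candidate beats all others: Alice beats Grace beats Frank beats Alice, a majority cycle.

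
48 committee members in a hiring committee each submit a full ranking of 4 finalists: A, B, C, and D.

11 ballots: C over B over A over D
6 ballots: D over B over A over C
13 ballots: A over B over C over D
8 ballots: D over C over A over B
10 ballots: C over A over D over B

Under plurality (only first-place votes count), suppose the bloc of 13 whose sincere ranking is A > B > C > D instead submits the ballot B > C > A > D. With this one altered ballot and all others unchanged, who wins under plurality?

C

First-place totals with the altered ballot: A 0, B 13, C 21, D 14.
The winner is unchanged: still C.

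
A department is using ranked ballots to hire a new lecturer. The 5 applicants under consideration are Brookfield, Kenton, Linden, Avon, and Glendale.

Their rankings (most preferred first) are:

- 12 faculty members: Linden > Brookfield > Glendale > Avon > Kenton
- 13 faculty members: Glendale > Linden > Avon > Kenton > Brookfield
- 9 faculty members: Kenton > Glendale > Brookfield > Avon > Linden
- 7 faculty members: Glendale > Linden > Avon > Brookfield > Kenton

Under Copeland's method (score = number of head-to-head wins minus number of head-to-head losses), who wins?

Glendale

Pairwise results:
  Brookfield vs Kenton: Kenton wins 22–19.
  Brookfield vs Linden: Linden wins 32–9.
  Brookfield vs Avon: Brookfield wins 21–20.
  Brookfield vs Glendale: Glendale wins 29–12.
  Kenton vs Linden: Linden wins 32–9.
  Kenton vs Avon: Avon wins 32–9.
  Kenton vs Glendale: Glendale wins 32–9.
  Linden vs Avon: Linden wins 32–9.
  Linden vs Glendale: Glendale wins 29–12.
  Avon vs Glendale: Glendale wins 41–0.
Copeland scores (wins − losses):
  Brookfield: 1 − 3 = -2
  Kenton: 1 − 3 = -2
  Linden: 3 − 1 = 2
  Avon: 1 − 3 = -2
  Glendale: 4 − 0 = 4
Glendale has the best Copeland score.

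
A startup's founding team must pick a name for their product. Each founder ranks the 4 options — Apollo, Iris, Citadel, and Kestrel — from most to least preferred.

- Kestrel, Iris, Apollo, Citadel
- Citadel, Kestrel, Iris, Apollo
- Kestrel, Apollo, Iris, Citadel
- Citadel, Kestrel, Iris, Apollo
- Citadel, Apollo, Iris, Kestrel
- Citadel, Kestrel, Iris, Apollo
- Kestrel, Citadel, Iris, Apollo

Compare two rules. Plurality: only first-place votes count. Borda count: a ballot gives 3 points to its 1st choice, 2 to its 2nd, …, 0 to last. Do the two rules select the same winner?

Plurality first-place counts: Apollo 0, Iris 0, Citadel 4, Kestrel 3 → Citadel.
Borda totals: Apollo 5, Iris 8, Citadel 14, Kestrel 15 → Kestrel.
The two rules disagree: plurality picks Citadel, Borda picks Kestrel.

No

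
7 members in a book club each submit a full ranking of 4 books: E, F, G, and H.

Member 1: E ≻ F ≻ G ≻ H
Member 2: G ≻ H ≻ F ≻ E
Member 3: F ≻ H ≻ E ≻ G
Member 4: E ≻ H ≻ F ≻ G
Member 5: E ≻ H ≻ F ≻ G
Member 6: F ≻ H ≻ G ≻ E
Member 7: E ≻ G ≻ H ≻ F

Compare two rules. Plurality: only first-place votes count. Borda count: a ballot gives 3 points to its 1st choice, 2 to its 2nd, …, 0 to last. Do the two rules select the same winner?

Plurality first-place counts: E 4, F 2, G 1, H 0 → E.
Borda totals: E 13, F 11, G 7, H 11 → E.
The two rules agree on E.

Yes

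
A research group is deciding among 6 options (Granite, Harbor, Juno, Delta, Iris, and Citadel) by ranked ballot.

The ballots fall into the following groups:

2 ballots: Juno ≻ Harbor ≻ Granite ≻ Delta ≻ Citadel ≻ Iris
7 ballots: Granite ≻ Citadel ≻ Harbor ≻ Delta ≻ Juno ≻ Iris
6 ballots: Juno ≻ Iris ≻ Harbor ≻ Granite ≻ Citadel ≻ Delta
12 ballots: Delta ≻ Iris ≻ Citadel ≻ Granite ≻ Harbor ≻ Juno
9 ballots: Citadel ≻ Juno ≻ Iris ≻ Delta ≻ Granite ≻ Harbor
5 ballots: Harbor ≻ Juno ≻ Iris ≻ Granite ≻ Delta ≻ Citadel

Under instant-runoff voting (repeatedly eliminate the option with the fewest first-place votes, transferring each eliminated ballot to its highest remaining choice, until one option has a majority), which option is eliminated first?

Round 1: Delta 12, Citadel 9, Juno 8, Granite 7, Harbor 5, Iris 0. Iris has the fewest and is eliminated.
Round 2: Delta 12, Citadel 9, Juno 8, Granite 7, Harbor 5. Harbor has the fewest and is eliminated.
Round 3: Juno 13, Delta 12, Citadel 9, Granite 7. Granite has the fewest and is eliminated.
Round 4: Citadel 16, Juno 13, Delta 12. Delta has the fewest and is eliminated.
Round 5: Citadel 28, Juno 13. Citadel has a majority.

Iris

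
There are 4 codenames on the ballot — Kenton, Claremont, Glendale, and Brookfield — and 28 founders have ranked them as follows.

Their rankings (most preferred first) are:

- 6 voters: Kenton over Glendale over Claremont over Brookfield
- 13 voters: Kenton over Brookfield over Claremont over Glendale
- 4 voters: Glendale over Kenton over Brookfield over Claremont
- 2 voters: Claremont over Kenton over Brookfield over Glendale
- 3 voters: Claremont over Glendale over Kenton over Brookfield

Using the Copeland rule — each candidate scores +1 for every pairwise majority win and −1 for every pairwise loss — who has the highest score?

Kenton

Pairwise results:
  Kenton vs Claremont: Kenton wins 23–5.
  Kenton vs Glendale: Kenton wins 21–7.
  Kenton vs Brookfield: Kenton wins 28–0.
  Claremont vs Glendale: Claremont wins 18–10.
  Claremont vs Brookfield: Brookfield wins 17–11.
  Glendale vs Brookfield: Brookfield wins 15–13.
Copeland scores (wins − losses):
  Kenton: 3 − 0 = 3
  Claremont: 1 − 2 = -1
  Glendale: 0 − 3 = -3
  Brookfield: 2 − 1 = 1
Kenton has the best Copeland score.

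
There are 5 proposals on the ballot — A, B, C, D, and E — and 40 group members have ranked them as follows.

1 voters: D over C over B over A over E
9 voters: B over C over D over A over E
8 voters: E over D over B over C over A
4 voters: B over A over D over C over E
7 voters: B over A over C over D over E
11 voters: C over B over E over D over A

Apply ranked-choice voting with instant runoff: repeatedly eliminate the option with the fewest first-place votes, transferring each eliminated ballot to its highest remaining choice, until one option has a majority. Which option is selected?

B

Round 1: B 20, C 11, E 8, D 1, A 0. A has the fewest and is eliminated.
Round 2: B 20, C 11, E 8, D 1. D has the fewest and is eliminated.
Round 3: B 20, C 12, E 8. E has the fewest and is eliminated.
Round 4: B 28, C 12. B has a majority.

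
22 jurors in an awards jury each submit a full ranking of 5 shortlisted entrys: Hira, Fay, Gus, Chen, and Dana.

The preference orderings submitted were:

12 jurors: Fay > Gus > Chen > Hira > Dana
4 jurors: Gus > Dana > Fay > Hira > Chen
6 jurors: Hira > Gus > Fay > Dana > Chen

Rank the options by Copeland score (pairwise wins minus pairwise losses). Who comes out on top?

Pairwise results:
  Hira vs Fay: Fay wins 16–6.
  Hira vs Gus: Gus wins 16–6.
  Hira vs Chen: Chen wins 12–10.
  Hira vs Dana: Hira wins 18–4.
  Fay vs Gus: Fay wins 12–10.
  Fay vs Chen: Fay wins 22–0.
  Fay vs Dana: Fay wins 18–4.
  Gus vs Chen: Gus wins 22–0.
  Gus vs Dana: Gus wins 22–0.
  Chen vs Dana: Chen wins 12–10.
Copeland scores (wins − losses):
  Hira: 1 − 3 = -2
  Fay: 4 − 0 = 4
  Gus: 3 − 1 = 2
  Chen: 2 − 2 = 0
  Dana: 0 − 4 = -4
Fay has the best Copeland score.

Fay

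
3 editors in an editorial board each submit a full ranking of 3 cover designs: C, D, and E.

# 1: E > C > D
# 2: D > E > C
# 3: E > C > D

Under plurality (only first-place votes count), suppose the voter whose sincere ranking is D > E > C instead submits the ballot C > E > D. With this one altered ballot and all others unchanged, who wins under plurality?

E

First-place totals with the altered ballot: C 1, D 0, E 2.
The winner is unchanged: still E.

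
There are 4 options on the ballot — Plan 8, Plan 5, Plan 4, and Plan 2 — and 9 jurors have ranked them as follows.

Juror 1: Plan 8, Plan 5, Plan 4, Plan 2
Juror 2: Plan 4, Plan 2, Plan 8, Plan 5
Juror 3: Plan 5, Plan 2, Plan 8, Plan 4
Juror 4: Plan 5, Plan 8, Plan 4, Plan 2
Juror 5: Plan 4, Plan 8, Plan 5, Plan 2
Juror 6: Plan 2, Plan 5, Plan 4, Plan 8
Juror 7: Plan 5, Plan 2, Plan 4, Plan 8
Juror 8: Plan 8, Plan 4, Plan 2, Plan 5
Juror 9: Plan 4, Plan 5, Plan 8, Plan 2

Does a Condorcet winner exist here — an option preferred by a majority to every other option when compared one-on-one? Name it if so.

Head-to-head results (9 voters total):
Plan 8 vs Plan 5: Plan 5 wins 5–4.
Plan 8 vs Plan 4: Plan 4 wins 5–4.
Plan 8 vs Plan 2: Plan 8 wins 5–4.
Plan 5 vs Plan 4: Plan 5 wins 5–4.
Plan 5 vs Plan 2: Plan 5 wins 6–3.
Plan 4 vs Plan 2: Plan 4 wins 6–3.
Plan 5 beats each rival — Plan 8 (5–4), Plan 4 (5–4), Plan 2 (6–3) — so Plan 5 is the Condorcet winner.

Plan 5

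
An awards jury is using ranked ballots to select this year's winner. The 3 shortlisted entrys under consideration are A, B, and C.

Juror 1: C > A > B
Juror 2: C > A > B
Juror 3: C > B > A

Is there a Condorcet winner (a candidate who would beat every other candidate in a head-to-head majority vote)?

Yes

Head-to-head results (3 voters total):
A vs B: A wins 2–1.
A vs C: C wins 3–0.
B vs C: C wins 3–0.
C beats each rival — A (3–0), B (3–0) — so C is the Condorcet winner.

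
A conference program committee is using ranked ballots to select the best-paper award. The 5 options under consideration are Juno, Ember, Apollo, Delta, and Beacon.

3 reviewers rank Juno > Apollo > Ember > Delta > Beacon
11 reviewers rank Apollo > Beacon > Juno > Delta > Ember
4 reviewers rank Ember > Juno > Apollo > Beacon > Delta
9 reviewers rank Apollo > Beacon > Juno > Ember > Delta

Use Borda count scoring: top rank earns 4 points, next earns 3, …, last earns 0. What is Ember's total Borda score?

Borda scores:
  Juno: 3·4 + 11·2 + 4·3 + 9·2 = 64
  Ember: 3·2 + 11·0 + 4·4 + 9·1 = 31
  Apollo: 3·3 + 11·4 + 4·2 + 9·4 = 97
  Delta: 3·1 + 11·1 + 4·0 + 9·0 = 14
  Beacon: 3·0 + 11·3 + 4·1 + 9·3 = 64

31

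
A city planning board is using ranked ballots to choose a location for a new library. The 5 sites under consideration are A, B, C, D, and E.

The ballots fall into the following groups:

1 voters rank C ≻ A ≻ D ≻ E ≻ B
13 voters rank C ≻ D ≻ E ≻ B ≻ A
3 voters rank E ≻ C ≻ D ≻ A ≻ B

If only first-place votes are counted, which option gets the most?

C

First-place vote totals:
  A: 0
  B: 0
  C: 14
  D: 0
  E: 3
C has the most first-place votes.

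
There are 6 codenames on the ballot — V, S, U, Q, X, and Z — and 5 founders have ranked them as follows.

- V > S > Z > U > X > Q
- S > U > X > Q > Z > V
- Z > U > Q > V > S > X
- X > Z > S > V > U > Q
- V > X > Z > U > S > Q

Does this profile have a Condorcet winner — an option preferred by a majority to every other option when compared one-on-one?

No

Head-to-head results (5 voters total):
V vs S: V wins 3–2.
V vs U: V wins 3–2.
V vs Q: V wins 3–2.
V vs X: V wins 3–2.
V vs Z: Z wins 3–2.
S vs U: S wins 3–2.
S vs Q: S wins 4–1.
S vs X: S wins 3–2.
S vs Z: Z wins 3–2.
U vs Q: U wins 5–0.
U vs X: U wins 3–2.
U vs Z: Z wins 4–1.
Q vs X: X wins 4–1.
Q vs Z: Z wins 4–1.
X vs Z: X wins 3–2.
No candidate beats all others: V beats X beats Z beats V, a majority cycle.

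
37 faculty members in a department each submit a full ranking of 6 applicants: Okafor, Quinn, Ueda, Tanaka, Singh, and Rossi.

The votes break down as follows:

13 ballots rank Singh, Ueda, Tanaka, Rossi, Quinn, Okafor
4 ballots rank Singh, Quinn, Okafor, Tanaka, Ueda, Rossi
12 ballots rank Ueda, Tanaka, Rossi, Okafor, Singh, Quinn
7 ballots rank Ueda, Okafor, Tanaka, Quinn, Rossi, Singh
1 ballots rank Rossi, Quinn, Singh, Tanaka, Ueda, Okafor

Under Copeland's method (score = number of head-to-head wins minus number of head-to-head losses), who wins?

Ueda

Pairwise results:
  Okafor vs Quinn: Okafor wins 19–18.
  Okafor vs Ueda: Ueda wins 33–4.
  Okafor vs Tanaka: Tanaka wins 26–11.
  Okafor vs Singh: Okafor wins 19–18.
  Okafor vs Rossi: Rossi wins 26–11.
  Quinn vs Ueda: Ueda wins 32–5.
  Quinn vs Tanaka: Tanaka wins 32–5.
  Quinn vs Singh: Singh wins 29–8.
  Quinn vs Rossi: Rossi wins 26–11.
  Ueda vs Tanaka: Ueda wins 32–5.
  Ueda vs Singh: Ueda wins 19–18.
  Ueda vs Rossi: Ueda wins 36–1.
  Tanaka vs Singh: Tanaka wins 19–18.
  Tanaka vs Rossi: Tanaka wins 36–1.
  Singh vs Rossi: Rossi wins 20–17.
Copeland scores (wins − losses):
  Okafor: 2 − 3 = -1
  Quinn: 0 − 5 = -5
  Ueda: 5 − 0 = 5
  Tanaka: 4 − 1 = 3
  Singh: 1 − 4 = -3
  Rossi: 3 − 2 = 1
Ueda has the best Copeland score.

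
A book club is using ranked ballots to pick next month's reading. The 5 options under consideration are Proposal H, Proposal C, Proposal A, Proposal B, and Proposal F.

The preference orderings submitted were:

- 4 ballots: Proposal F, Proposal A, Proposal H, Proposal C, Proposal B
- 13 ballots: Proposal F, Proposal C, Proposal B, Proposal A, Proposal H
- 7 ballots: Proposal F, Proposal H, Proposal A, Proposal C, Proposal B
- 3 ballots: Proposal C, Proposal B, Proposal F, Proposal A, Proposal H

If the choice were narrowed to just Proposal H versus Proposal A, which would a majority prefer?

Ballots ranking Proposal H above Proposal A: 7.
Ballots ranking Proposal A above Proposal H: 4+13+3 = 20.
Proposal A wins the head-to-head, 20–7.

Proposal A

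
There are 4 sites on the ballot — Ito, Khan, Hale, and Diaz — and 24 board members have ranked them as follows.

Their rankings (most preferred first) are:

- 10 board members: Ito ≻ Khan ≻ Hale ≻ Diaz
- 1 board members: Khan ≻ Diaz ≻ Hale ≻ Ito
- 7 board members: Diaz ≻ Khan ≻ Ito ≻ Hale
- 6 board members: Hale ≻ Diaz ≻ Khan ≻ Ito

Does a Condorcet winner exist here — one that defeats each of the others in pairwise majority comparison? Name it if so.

Head-to-head results (24 voters total):
Ito vs Khan: Khan wins 14–10.
Ito vs Hale: Ito wins 17–7.
Ito vs Diaz: Diaz wins 14–10.
Khan vs Hale: Khan wins 18–6.
Khan vs Diaz: Diaz wins 13–11.
Hale vs Diaz: Hale wins 16–8.
No candidate beats all others: Ito beats Hale beats Diaz beats Ito, a majority cycle.

No Condorcet winner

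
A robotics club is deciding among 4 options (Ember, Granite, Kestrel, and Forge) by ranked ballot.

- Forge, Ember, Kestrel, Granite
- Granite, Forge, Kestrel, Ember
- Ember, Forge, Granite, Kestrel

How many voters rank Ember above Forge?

1

Ballots ranking Ember above Forge: 1.
Ballots ranking Forge above Ember: 2.
So 1 of 3 voters prefer Ember to Forge.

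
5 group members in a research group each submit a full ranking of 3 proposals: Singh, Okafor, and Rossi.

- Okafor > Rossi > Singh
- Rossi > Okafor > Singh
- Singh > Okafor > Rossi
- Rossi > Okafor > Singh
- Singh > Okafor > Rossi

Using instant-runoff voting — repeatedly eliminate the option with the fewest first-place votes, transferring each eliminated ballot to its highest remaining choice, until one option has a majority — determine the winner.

Rossi

Round 1: Singh 2, Rossi 2, Okafor 1. Okafor has the fewest and is eliminated.
Round 2: Rossi 3, Singh 2. Rossi has a majority.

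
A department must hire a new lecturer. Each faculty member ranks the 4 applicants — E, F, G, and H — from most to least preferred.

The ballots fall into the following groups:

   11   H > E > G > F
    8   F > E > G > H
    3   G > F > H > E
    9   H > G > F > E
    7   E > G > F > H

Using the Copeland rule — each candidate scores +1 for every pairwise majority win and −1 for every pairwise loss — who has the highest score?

H

Pairwise results:
  E vs F: F wins 20–18.
  E vs G: E wins 26–12.
  E vs H: H wins 23–15.
  F vs G: G wins 30–8.
  F vs H: H wins 20–18.
  G vs H: H wins 20–18.
Copeland scores (wins − losses):
  E: 1 − 2 = -1
  F: 1 − 2 = -1
  G: 1 − 2 = -1
  H: 3 − 0 = 3
H has the best Copeland score.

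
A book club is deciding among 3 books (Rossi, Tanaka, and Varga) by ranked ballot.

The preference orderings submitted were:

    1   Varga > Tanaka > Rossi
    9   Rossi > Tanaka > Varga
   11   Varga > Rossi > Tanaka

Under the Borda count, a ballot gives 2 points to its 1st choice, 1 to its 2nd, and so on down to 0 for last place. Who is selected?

Borda scores:
  Rossi: 0 + 9·2 + 11·1 = 29
  Tanaka: 1 + 9·1 + 11·0 = 10
  Varga: 2 + 9·0 + 11·2 = 24
Rossi has the highest total.

Rossi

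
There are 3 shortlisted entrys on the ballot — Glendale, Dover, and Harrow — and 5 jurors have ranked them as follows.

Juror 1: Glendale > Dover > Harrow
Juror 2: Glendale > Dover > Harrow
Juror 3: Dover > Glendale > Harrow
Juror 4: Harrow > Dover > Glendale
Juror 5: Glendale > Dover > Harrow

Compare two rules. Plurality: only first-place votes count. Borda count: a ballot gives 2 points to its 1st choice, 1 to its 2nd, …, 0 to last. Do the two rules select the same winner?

Yes

Plurality first-place counts: Glendale 3, Dover 1, Harrow 1 → Glendale.
Borda totals: Glendale 7, Dover 6, Harrow 2 → Glendale.
The two rules agree on Glendale.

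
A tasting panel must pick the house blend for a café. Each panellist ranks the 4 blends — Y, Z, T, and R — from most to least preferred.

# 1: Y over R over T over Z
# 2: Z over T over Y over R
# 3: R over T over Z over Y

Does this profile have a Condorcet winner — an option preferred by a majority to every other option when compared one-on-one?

Head-to-head results (3 voters total):
Y vs Z: Z wins 2–1.
Y vs T: T wins 2–1.
Y vs R: Y wins 2–1.
Z vs T: T wins 2–1.
Z vs R: R wins 2–1.
T vs R: R wins 2–1.
No candidate beats all others: Y beats R beats Z beats Y, a majority cycle.

No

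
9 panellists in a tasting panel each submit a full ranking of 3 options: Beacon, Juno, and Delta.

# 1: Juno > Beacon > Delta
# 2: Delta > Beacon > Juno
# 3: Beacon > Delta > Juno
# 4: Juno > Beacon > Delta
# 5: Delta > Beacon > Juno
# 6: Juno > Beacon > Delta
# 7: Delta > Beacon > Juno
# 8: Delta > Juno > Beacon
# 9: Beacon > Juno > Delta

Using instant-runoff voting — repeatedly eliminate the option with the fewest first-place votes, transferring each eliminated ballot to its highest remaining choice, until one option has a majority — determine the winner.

Round 1: Delta 4, Juno 3, Beacon 2. Beacon has the fewest and is eliminated.
Round 2: Delta 5, Juno 4. Delta has a majority.

Delta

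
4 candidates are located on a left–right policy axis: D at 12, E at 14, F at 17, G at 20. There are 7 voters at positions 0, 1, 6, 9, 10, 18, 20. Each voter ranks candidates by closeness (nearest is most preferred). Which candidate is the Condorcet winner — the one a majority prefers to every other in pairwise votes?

With single-peaked preferences on a line, the Condorcet winner is the candidate closest to the median voter.
The median voter (position 9) is closest to D at 12.
Check: D vs G — voters closer to D: 5 of 7.

D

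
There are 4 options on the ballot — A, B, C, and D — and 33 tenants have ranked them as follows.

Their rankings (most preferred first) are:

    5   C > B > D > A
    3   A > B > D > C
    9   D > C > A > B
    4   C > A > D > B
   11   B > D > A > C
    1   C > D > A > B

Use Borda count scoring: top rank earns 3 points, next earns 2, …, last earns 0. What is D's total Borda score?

63

Borda scores:
  A: 5·0 + 3·3 + 9·1 + 4·2 + 11·1 + 1 = 38
  B: 5·2 + 3·2 + 9·0 + 4·0 + 11·3 + 0 = 49
  C: 5·3 + 3·0 + 9·2 + 4·3 + 11·0 + 3 = 48
  D: 5·1 + 3·1 + 9·3 + 4·1 + 11·2 + 2 = 63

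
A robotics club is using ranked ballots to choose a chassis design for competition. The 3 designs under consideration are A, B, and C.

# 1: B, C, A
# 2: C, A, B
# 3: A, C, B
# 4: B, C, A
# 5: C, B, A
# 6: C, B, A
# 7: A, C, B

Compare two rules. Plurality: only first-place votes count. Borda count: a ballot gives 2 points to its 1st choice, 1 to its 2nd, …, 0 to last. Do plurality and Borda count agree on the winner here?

Yes

Plurality first-place counts: A 2, B 2, C 3 → C.
Borda totals: A 5, B 6, C 10 → C.
The two rules agree on C.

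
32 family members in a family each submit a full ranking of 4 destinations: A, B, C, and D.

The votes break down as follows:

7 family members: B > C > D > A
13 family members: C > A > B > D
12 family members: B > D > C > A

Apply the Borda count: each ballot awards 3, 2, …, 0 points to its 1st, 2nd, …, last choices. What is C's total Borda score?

Borda scores:
  A: 7·0 + 13·2 + 12·0 = 26
  B: 7·3 + 13·1 + 12·3 = 70
  C: 7·2 + 13·3 + 12·1 = 65
  D: 7·1 + 13·0 + 12·2 = 31

65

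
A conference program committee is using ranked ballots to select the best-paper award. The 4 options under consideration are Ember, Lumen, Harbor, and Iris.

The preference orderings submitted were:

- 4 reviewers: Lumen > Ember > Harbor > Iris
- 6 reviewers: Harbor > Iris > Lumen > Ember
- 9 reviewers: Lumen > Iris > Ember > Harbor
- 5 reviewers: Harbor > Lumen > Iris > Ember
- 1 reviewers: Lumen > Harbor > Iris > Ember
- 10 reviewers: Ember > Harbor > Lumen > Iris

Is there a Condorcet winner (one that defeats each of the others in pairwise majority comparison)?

No

Head-to-head results (35 voters total):
Ember vs Lumen: Lumen wins 25–10.
Ember vs Harbor: Ember wins 23–12.
Ember vs Iris: Iris wins 21–14.
Lumen vs Harbor: Harbor wins 21–14.
Lumen vs Iris: Lumen wins 29–6.
Harbor vs Iris: Harbor wins 26–9.
No candidate beats all others: Ember beats Harbor beats Lumen beats Ember, a majority cycle.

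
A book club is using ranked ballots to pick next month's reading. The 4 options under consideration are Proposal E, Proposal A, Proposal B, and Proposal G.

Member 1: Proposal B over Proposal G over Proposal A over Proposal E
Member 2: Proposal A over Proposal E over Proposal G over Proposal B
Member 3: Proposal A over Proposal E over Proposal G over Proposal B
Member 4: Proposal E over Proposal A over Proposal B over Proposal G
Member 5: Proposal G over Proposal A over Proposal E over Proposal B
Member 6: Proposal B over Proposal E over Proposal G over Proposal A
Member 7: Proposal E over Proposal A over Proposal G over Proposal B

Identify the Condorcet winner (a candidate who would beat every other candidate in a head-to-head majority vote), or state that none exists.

Head-to-head results (7 voters total):
Proposal E vs Proposal A: Proposal A wins 4–3.
Proposal E vs Proposal B: Proposal E wins 5–2.
Proposal E vs Proposal G: Proposal E wins 5–2.
Proposal A vs Proposal B: Proposal A wins 5–2.
Proposal A vs Proposal G: Proposal A wins 4–3.
Proposal B vs Proposal G: Proposal G wins 4–3.
Proposal A beats each rival — Proposal E (4–3), Proposal B (5–2), Proposal G (4–3) — so Proposal A is the Condorcet winner.

Proposal A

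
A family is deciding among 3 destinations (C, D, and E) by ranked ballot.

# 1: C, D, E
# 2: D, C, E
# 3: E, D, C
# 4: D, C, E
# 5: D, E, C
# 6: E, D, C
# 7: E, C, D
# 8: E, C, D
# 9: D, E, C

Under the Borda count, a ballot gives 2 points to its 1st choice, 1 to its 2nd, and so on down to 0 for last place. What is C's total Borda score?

Borda scores:
  C: 2 + 1 + 0 + 1 + 0 + 0 + 1 + 1 + 0 = 6
  D: 1 + 2 + 1 + 2 + 2 + 1 + 0 + 0 + 2 = 11
  E: 0 + 0 + 2 + 0 + 1 + 2 + 2 + 2 + 1 = 10

6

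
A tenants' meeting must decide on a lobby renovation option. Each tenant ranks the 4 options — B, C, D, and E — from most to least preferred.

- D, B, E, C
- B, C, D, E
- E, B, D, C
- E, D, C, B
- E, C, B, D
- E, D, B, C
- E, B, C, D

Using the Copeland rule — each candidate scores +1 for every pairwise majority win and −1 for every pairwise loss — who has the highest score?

Pairwise results:
  B vs C: B wins 5–2.
  B vs D: B wins 4–3.
  B vs E: E wins 5–2.
  C vs D: D wins 4–3.
  C vs E: E wins 6–1.
  D vs E: E wins 5–2.
Copeland scores (wins − losses):
  B: 2 − 1 = 1
  C: 0 − 3 = -3
  D: 1 − 2 = -1
  E: 3 − 0 = 3
E has the best Copeland score.

E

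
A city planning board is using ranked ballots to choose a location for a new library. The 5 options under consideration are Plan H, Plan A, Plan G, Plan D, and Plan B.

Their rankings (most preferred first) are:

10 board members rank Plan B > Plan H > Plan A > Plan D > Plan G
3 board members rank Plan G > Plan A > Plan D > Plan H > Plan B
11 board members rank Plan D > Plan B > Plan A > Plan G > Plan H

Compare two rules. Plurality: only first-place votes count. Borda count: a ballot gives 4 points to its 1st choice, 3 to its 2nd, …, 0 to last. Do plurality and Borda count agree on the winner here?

Plurality first-place counts: Plan H 0, Plan A 0, Plan G 3, Plan D 11, Plan B 10 → Plan D.
Borda totals: Plan H 33, Plan A 51, Plan G 23, Plan D 60, Plan B 73 → Plan B.
The two rules disagree: plurality picks Plan D, Borda picks Plan B.

No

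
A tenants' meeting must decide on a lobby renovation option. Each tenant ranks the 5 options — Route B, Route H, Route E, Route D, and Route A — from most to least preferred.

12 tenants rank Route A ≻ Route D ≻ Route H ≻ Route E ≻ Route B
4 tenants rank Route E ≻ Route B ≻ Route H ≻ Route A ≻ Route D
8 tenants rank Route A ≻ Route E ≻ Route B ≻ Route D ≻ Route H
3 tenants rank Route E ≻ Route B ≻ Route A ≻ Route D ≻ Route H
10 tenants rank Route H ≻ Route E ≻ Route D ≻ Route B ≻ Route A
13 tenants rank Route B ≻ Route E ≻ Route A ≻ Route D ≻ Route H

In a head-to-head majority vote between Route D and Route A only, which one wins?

Ballots ranking Route D above Route A: 10.
Ballots ranking Route A above Route D: 12+4+8+3+13 = 40.
Route A wins the head-to-head, 40–10.

Route A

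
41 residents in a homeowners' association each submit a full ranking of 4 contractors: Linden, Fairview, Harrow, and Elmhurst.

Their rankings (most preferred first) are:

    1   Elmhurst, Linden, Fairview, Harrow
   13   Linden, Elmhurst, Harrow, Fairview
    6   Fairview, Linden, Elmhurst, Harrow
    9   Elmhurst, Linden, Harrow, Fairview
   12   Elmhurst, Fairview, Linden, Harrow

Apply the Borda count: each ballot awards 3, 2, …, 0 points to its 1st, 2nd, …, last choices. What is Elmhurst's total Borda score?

98

Borda scores:
  Linden: 2 + 13·3 + 6·2 + 9·2 + 12·1 = 83
  Fairview: 1 + 13·0 + 6·3 + 9·0 + 12·2 = 43
  Harrow: 0 + 13·1 + 6·0 + 9·1 + 12·0 = 22
  Elmhurst: 3 + 13·2 + 6·1 + 9·3 + 12·3 = 98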